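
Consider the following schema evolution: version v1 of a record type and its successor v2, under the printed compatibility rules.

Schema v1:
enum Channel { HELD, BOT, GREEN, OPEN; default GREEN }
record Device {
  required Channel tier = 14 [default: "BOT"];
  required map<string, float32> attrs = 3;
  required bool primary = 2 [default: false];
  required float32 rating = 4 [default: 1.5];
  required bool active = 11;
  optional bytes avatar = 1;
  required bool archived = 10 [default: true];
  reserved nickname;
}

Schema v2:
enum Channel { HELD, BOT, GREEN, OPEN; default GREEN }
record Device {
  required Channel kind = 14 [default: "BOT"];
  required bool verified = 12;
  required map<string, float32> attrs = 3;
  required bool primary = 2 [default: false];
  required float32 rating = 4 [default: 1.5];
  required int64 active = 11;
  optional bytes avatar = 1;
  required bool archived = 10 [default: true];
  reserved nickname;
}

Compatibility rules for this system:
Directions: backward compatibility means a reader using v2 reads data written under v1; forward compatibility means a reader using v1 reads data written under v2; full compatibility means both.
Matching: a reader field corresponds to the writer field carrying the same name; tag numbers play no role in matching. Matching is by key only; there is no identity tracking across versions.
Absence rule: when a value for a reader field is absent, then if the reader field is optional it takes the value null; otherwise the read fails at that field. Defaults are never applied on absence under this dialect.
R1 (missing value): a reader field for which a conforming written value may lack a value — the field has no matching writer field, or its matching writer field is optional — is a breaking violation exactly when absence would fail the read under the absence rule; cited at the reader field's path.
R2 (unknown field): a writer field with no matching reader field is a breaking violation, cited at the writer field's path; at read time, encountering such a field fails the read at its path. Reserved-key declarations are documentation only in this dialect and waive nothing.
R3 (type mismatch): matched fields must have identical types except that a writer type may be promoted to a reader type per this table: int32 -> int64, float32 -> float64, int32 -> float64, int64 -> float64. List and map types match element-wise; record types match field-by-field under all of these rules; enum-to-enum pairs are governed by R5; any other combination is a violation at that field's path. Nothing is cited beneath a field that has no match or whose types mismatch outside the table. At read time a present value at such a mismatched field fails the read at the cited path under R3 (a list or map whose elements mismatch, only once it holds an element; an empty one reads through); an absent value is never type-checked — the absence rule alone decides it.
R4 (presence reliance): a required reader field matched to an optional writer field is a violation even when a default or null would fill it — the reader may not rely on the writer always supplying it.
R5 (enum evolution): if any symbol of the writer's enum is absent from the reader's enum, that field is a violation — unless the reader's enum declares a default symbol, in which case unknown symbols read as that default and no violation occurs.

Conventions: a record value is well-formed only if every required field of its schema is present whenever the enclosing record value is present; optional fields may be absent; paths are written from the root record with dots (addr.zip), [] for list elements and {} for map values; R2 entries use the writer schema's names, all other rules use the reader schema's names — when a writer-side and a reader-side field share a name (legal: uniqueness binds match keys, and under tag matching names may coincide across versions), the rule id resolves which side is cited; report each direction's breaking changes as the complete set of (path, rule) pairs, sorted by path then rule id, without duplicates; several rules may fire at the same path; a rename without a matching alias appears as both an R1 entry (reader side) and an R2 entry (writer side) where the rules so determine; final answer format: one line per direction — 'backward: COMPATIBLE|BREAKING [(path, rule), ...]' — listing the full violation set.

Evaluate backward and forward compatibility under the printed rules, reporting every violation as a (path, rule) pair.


each type pair in Device: writer, then reader
backward on Device — v2 reading data written by v1:
  no writer field matches reader kind
  no writer field matches reader verified
  attrs: map<string, float32> -> map<string, float32>, writer required; from attrs
  primary: bool -> bool, writer required; from primary
  rating: float32 -> float32, writer required; from rating
  active: bool -> int64, writer required; from active
  avatar: bytes -> bytes, writer optional; from avatar
  archived: bool -> bool, writer required; from archived
  writer tier: unknown to reader
  violation R3 at active
  violation R1 at kind
  violation R2 at tier
  violation R1 at verified
  backward on Device therefore BREAKING (4)
forward on Device — v1 reading data written by v2:
  no writer field matches reader tier
  attrs: map<string, float32> -> map<string, float32>, writer required; from attrs
  primary: bool -> bool, writer required; from primary
  rating: float32 -> float32, writer required; from rating
  active: int64 -> bool, writer required; from active
  avatar: bytes -> bytes, writer optional; from avatar
  archived: bool -> bool, writer required; from archived
  writer kind: unknown to reader
  writer verified: unknown to reader
  violation R3 at active
  violation R2 at kind
  violation R1 at tier
  violation R2 at verified
  forward on Device therefore BREAKING (4)

backward: BREAKING [(active, R3), (kind, R1), (tier, R2), (verified, R1)]; forward: BREAKING [(active, R3), (kind, R2), (tier, R1), (verified, R2)]


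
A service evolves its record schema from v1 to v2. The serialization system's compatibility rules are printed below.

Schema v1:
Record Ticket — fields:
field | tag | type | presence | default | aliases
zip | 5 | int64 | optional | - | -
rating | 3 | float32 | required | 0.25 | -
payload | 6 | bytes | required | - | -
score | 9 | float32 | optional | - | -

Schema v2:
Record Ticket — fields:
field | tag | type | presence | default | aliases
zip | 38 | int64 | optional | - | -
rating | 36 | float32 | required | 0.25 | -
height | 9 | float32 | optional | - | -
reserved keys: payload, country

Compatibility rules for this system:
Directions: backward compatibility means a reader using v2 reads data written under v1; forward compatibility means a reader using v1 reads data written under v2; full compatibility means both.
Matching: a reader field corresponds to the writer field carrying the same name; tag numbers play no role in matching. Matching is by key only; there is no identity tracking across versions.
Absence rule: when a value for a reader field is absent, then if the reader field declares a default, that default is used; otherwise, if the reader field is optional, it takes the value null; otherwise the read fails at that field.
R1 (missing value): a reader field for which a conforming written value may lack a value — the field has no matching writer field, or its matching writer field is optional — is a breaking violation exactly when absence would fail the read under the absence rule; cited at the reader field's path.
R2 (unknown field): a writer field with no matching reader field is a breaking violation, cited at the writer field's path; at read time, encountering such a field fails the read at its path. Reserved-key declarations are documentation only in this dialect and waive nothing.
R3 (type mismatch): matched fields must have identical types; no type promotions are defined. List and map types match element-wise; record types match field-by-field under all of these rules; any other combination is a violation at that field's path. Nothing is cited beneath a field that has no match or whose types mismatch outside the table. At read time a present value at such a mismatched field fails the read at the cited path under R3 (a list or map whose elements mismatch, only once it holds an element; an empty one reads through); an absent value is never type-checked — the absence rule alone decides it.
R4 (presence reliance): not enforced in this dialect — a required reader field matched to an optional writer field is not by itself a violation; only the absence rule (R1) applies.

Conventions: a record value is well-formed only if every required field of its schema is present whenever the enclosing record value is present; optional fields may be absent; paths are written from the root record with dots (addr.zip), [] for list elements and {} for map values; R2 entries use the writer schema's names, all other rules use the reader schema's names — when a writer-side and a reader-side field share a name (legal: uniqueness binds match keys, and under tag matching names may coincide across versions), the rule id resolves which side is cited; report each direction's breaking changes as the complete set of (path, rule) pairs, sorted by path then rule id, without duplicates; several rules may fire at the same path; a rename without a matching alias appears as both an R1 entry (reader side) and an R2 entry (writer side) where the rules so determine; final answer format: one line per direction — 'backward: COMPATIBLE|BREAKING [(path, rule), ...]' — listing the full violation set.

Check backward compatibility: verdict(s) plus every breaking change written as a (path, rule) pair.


backward: BREAKING [(payload, R2), (score, R2)]

arrows below run writer -> reader for Ticket
backward analysis of Ticket with v2 as reader and v1 as writer:
  writer optional, int64 -> int64: reader zip maps from writer zip
  writer required, float32 -> float32: reader rating maps from writer rating
  height: no writer match
  payload (writer side), unknown to reader
  score (writer side), unknown to reader
  rule R2 violated at payload
  rule R2 violated at score
  => 2 violation(s): backward is BREAKING for Ticket
ruling out the remaining Ticket differences:
  field zip in record Ticket: tag 5 changed to 38 -> fires no rule on Ticket, leaving the asked answer as it is
  field rating in record Ticket: tag 3 changed to 36 -> fires no rule on Ticket, leaving the asked answer as it is


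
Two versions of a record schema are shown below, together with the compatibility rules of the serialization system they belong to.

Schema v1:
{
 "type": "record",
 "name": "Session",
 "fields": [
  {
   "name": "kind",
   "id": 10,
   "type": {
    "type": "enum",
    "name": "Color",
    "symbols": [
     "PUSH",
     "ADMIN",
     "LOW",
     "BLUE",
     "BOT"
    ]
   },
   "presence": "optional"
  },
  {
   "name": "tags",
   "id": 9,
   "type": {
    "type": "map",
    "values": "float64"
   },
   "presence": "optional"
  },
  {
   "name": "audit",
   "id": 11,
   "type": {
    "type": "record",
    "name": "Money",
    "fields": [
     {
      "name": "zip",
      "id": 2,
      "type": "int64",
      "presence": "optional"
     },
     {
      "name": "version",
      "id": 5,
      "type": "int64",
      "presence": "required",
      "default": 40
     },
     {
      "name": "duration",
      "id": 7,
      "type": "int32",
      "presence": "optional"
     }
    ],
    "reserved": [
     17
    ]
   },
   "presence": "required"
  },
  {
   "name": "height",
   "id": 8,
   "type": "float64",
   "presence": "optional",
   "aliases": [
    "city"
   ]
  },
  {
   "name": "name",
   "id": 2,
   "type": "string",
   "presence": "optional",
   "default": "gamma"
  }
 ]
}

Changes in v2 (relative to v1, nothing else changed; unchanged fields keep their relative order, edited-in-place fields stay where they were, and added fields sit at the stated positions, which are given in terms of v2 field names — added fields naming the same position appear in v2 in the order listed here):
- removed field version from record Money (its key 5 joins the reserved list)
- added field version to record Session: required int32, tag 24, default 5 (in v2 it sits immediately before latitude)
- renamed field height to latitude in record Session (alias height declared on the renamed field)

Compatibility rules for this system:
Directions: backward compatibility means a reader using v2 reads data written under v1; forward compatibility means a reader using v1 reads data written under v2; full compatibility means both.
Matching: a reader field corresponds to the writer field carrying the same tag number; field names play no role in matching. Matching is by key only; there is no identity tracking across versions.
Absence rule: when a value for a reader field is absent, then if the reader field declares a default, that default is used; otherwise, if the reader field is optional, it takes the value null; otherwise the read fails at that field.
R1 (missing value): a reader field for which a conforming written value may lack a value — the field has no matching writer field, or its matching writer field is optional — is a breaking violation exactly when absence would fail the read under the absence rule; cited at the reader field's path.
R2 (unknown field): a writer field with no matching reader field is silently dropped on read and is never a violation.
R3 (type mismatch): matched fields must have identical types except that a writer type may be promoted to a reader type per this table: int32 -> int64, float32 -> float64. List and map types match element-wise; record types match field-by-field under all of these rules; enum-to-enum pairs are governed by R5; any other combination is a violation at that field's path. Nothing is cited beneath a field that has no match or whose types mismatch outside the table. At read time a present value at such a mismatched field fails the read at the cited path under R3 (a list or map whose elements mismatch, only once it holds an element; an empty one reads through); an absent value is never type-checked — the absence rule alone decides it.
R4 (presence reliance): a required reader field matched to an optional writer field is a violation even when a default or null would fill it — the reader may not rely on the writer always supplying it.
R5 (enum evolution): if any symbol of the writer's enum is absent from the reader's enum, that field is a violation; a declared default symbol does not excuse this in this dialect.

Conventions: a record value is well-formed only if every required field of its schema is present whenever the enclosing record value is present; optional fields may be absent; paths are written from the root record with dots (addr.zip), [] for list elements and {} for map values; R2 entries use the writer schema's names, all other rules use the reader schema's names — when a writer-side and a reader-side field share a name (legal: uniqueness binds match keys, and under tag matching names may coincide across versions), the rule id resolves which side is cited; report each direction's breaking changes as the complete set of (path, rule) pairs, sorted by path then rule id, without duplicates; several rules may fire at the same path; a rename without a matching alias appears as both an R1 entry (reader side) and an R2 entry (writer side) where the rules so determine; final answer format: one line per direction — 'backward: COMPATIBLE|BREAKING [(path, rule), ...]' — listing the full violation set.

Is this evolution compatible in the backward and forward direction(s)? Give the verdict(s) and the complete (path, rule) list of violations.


backward: COMPATIBLE []; forward: COMPATIBLE []

arrows below run writer -> reader for Session
backward for Session (reader v2, writer v1):
  kind: Color -> Color, writer optional; from kind
  tags: map<string, float64> -> map<string, float64>, writer optional; from tags
  audit: Money -> Money, writer required; from audit
  version: no writer-side match
  latitude: float64 -> float64, writer optional; from height
  name: string -> string, writer optional; from name
  audit.zip: int64 -> int64, writer optional; from audit.zip
  audit.duration: int32 -> int32, writer optional; from audit.duration
  writer field audit.version has no reader counterpart
  nothing fires on Session: backward is COMPATIBLE
forward for Session (reader v1, writer v2):
  kind: Color -> Color, writer optional; from kind
  tags: map<string, float64> -> map<string, float64>, writer optional; from tags
  audit: Money -> Money, writer required; from audit
  height: float64 -> float64, writer optional; from latitude
  name: string -> string, writer optional; from name
  writer field version has no reader counterpart
  audit.zip: int64 -> int64, writer optional; from audit.zip
  audit.version: no writer-side match
  audit.duration: int32 -> int32, writer optional; from audit.duration
  nothing fires on Session: forward is COMPATIBLE


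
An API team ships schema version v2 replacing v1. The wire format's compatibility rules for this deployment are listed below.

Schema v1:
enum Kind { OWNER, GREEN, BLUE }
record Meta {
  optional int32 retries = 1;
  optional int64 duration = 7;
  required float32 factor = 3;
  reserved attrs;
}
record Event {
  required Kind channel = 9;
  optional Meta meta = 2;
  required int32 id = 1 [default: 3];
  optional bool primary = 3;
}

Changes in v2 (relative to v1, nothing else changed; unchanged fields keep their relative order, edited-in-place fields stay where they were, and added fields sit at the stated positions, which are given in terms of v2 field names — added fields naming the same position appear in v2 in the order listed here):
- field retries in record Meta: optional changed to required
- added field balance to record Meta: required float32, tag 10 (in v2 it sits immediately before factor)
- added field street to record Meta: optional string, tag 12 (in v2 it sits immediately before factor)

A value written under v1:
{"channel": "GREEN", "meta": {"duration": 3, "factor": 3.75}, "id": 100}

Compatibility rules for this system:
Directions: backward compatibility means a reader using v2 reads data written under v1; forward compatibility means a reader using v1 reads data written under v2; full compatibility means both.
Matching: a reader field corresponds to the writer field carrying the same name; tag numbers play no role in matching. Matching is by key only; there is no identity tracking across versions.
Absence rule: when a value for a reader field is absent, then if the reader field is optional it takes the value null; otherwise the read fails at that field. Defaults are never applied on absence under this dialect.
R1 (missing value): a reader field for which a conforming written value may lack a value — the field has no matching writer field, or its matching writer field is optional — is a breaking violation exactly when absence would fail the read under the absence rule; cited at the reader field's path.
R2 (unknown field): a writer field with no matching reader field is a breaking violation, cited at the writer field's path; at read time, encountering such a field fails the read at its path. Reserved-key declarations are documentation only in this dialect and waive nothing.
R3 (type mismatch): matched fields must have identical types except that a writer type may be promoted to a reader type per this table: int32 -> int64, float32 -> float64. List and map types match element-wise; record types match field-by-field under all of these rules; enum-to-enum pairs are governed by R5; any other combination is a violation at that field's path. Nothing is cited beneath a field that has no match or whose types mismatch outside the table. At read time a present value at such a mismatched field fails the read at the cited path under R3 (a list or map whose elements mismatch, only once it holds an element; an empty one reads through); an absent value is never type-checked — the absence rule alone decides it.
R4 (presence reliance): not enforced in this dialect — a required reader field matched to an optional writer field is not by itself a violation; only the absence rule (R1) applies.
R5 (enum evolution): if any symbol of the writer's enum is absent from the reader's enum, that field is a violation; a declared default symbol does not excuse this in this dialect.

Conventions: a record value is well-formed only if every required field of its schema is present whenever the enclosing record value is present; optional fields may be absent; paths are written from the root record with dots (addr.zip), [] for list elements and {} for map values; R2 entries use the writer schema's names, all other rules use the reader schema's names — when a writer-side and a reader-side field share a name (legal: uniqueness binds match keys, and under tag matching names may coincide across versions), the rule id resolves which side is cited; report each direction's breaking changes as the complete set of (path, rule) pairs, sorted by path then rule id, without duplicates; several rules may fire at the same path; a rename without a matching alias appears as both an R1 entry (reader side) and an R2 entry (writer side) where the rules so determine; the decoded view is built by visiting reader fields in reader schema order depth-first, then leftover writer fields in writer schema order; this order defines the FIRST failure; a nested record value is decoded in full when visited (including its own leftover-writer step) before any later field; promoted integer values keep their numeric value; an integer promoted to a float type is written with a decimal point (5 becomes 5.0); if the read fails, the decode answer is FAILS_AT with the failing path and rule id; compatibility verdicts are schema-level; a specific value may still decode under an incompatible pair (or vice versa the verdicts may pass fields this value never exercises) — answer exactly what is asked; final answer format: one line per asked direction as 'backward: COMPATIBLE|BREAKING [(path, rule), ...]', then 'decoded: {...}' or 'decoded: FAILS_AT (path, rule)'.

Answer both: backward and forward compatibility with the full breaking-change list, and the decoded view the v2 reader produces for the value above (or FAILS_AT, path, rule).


in Event below, arrows point writer -> reader
backward on Event — v2 reading data written by v1:
  channel <- channel (Kind -> Kind, writer required)
  meta <- meta (Meta -> Meta, writer optional)
  id <- id (int32 -> int32, writer required)
  primary <- primary (bool -> bool, writer optional)
  meta.retries <- meta.retries (int32 -> int32, writer optional)
  meta.duration <- meta.duration (int64 -> int64, writer optional)
  no writer field matches reader meta.balance
  no writer field matches reader meta.street
  meta.factor <- meta.factor (float32 -> float32, writer required)
  breaking: (meta.balance, R1)
  breaking: (meta.retries, R1)
  => backward verdict for Event: BREAKING, 2 violation(s)
forward on Event — v1 reading data written by v2:
  channel <- channel (Kind -> Kind, writer required)
  meta <- meta (Meta -> Meta, writer optional)
  id <- id (int32 -> int32, writer required)
  primary <- primary (bool -> bool, writer optional)
  meta.retries <- meta.retries (int32 -> int32, writer required)
  meta.duration <- meta.duration (int64 -> int64, writer optional)
  meta.factor <- meta.factor (float32 -> float32, writer required)
  writer field meta.balance has no reader counterpart
  writer field meta.street has no reader counterpart
  breaking: (meta.balance, R2)
  breaking: (meta.street, R2)
  => forward verdict for Event: BREAKING, 2 violation(s)
decode walk for Event under reader schema v2:
  channel := "GREEN"
  read fails at meta.retries under R1 (no fill)
  => FAILS_AT (meta.retries, R1)

backward: BREAKING [(meta.balance, R1), (meta.retries, R1)]; forward: BREAKING [(meta.balance, R2), (meta.street, R2)]; decoded: FAILS_AT (meta.retries, R1)


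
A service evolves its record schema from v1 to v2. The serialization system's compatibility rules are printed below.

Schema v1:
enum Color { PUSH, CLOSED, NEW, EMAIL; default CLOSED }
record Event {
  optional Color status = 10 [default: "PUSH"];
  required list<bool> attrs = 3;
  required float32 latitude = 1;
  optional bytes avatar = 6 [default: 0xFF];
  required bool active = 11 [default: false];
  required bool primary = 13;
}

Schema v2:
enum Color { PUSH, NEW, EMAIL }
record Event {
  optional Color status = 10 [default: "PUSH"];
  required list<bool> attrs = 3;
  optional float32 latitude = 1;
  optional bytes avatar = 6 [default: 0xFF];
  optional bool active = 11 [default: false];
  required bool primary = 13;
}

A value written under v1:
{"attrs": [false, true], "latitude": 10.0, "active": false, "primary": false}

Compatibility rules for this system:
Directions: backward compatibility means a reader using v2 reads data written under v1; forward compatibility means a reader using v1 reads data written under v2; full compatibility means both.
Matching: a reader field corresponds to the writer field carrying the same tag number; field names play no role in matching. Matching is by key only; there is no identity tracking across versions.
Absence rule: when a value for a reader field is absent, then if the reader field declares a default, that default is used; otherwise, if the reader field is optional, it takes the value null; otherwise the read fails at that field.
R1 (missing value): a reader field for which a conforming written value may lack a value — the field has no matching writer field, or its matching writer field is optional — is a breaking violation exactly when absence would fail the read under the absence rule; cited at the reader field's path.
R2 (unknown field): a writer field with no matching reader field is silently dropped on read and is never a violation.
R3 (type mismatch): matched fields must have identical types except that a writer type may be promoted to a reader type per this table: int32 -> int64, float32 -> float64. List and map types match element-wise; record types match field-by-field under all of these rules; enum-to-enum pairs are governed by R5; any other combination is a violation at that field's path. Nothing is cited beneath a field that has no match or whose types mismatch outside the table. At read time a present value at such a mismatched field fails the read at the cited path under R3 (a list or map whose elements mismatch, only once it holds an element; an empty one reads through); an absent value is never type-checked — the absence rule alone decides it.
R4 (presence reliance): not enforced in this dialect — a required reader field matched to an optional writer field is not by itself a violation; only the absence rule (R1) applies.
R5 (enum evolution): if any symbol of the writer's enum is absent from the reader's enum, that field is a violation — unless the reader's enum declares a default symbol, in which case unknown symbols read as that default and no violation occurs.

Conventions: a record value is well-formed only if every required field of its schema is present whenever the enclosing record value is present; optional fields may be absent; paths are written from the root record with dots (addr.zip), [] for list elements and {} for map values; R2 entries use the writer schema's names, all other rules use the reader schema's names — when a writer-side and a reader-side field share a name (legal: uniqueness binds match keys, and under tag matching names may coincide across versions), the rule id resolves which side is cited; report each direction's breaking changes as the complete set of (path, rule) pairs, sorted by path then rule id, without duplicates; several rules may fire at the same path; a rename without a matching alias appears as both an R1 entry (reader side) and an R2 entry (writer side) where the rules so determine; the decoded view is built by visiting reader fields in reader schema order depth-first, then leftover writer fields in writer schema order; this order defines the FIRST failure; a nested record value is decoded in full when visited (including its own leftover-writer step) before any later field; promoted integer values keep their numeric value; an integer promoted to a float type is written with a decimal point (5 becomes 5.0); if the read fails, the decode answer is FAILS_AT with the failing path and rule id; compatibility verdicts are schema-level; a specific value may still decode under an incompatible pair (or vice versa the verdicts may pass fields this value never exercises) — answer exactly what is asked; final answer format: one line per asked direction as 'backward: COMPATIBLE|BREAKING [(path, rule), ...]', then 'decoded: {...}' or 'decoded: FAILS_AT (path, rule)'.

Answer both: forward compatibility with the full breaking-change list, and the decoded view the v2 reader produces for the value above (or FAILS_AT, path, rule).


forward: BREAKING [(latitude, R1)]; decoded: {"status": "PUSH", "attrs": [false, true], "latitude": 10.0, "avatar": 0xFF, "active": false, "primary": false}

in Event below, arrows point writer -> reader
forward pass over Event, reader schema v1, writer schema v2:
  writer optional, Color -> Color: reader status maps from writer status
  writer required, list<bool> -> list<bool>: reader attrs maps from writer attrs
  writer optional, float32 -> float32: reader latitude maps from writer latitude
  writer optional, bytes -> bytes: reader avatar maps from writer avatar
  writer optional, bool -> bool: reader active maps from writer active
  writer required, bool -> bool: reader primary maps from writer primary
  rule R1 violated at latitude
  => 1 violation(s): forward is BREAKING for Event
decode (reader v2):
  status := "PUSH" (absent -> default)
  attrs := [false, true]
  latitude := 10.0
  avatar := 0xFF (absent -> default)
  active := false
  primary := false
  => decoded: {"status": "PUSH", "attrs": [false, true], "latitude": 10.0, "avatar": 0xFF, "active": false, "primary": false}
ruling out the remaining Event differences:
  enum Color (field status in record Event): symbol CLOSED removed (it was the default; the default is cleared) -> matters only for Event's backward compatibility — outside the asked direction
  field active in record Event: required changed to optional -> triggers nothing under Event's printed rules — same verdict


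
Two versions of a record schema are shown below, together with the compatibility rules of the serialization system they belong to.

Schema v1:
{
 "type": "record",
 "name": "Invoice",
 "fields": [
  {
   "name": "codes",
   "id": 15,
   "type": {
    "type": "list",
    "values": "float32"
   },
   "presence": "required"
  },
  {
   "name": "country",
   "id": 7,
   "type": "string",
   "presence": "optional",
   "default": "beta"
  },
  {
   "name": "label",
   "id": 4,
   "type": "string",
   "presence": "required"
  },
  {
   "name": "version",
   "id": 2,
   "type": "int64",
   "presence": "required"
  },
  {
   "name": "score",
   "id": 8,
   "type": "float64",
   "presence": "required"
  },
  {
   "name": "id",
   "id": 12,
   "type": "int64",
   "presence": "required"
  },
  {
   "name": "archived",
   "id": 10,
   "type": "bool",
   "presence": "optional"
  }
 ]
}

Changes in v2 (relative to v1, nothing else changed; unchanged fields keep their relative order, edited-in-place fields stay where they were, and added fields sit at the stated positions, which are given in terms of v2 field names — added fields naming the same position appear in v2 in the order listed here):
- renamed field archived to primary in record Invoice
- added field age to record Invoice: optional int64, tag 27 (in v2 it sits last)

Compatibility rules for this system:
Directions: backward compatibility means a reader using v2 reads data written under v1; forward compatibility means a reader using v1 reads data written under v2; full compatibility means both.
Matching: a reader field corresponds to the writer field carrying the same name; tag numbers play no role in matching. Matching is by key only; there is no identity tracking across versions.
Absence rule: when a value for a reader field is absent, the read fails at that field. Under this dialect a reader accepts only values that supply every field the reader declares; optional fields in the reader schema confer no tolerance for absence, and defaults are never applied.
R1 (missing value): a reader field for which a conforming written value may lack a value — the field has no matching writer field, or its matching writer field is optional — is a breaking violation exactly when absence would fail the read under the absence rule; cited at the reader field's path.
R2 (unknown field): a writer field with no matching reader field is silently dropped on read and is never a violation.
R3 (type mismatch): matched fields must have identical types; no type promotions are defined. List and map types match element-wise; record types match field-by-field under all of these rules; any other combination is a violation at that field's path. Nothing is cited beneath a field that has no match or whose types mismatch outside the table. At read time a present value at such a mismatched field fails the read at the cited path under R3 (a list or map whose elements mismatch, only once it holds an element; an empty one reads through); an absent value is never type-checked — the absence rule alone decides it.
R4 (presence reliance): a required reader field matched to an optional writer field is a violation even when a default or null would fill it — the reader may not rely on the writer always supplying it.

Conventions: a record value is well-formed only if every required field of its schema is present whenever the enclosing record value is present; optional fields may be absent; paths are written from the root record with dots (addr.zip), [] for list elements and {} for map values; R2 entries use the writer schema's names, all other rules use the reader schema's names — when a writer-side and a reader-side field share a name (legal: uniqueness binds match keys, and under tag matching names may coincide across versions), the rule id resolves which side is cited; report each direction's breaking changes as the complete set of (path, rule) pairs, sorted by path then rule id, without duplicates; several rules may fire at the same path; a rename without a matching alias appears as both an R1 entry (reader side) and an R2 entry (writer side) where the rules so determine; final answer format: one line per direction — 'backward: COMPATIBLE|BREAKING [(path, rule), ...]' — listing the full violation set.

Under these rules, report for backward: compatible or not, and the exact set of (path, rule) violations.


backward: BREAKING [(age, R1), (country, R1), (primary, R1)]

arrows below run writer -> reader for Invoice
backward for Invoice (reader v2, writer v1):
  writer required, list<float32> -> list<float32>: reader codes maps from writer codes
  writer optional, string -> string: reader country maps from writer country
  writer required, string -> string: reader label maps from writer label
  writer required, int64 -> int64: reader version maps from writer version
  writer required, float64 -> float64: reader score maps from writer score
  writer required, int64 -> int64: reader id maps from writer id
  primary: no writer-side match
  age: no writer-side match
  archived (writer side), unknown to reader
  R1 fires at age
  R1 fires at country
  R1 fires at primary
  => backward verdict for Invoice: BREAKING, 3 violation(s)


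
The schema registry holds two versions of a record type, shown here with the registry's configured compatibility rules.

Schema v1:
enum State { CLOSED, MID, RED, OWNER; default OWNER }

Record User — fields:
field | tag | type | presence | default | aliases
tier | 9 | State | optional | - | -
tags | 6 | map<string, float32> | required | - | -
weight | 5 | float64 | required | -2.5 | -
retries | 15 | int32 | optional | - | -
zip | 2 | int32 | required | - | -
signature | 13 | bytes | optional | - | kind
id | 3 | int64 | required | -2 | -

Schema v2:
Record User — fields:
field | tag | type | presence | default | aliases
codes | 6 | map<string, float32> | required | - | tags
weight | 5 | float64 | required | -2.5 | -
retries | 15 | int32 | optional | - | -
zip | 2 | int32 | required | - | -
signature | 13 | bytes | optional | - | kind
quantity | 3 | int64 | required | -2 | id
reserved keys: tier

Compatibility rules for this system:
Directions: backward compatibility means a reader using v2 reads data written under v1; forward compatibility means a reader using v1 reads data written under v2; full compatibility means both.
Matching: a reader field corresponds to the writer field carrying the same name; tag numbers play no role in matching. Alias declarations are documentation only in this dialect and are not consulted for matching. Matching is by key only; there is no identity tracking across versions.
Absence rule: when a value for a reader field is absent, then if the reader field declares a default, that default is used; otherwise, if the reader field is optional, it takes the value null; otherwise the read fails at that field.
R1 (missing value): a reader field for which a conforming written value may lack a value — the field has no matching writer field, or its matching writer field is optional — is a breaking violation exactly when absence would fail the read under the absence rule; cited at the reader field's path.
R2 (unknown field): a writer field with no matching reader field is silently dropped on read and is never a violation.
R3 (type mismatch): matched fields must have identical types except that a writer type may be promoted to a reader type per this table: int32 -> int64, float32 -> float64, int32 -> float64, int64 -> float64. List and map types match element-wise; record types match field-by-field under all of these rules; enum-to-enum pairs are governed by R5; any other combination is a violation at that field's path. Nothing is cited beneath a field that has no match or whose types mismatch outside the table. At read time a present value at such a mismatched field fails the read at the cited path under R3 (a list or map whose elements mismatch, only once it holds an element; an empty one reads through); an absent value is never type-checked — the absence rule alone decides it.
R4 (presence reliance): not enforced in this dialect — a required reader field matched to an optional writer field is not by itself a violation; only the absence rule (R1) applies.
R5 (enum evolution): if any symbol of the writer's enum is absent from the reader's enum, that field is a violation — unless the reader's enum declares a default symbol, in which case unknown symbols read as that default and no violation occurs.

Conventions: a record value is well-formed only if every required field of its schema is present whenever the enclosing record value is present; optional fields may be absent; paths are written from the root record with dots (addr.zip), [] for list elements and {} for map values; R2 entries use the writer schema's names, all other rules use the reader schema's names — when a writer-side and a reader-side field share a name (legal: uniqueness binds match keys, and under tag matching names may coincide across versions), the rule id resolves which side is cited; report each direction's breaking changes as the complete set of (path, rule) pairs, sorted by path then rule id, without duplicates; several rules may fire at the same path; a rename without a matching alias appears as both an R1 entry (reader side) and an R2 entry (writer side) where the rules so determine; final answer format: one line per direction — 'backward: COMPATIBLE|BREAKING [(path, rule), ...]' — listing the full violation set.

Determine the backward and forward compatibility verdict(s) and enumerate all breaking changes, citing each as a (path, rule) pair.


backward: BREAKING [(codes, R1)]; forward: BREAKING [(tags, R1)]

in User below, arrows point writer -> reader
backward analysis of User with v2 as reader and v1 as writer:
  no writer field matches reader codes
  weight: float64 -> float64, writer required; from weight
  retries: int32 -> int32, writer optional; from retries
  zip: int32 -> int32, writer required; from zip
  signature: bytes -> bytes, writer optional; from signature
  no writer field matches reader quantity
  writer field tier has no reader counterpart
  writer field tags has no reader counterpart
  writer field id has no reader counterpart
  R1 fires at codes
  => backward: BREAKING (1)
forward analysis of User with v1 as reader and v2 as writer:
  no writer field matches reader tier
  no writer field matches reader tags
  weight: float64 -> float64, writer required; from weight
  retries: int32 -> int32, writer optional; from retries
  zip: int32 -> int32, writer required; from zip
  signature: bytes -> bytes, writer optional; from signature
  no writer field matches reader id
  writer field codes has no reader counterpart
  writer field quantity has no reader counterpart
  R1 fires at tags
  => forward: BREAKING (1)
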